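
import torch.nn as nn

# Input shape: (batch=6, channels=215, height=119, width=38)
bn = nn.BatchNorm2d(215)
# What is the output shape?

Input shape: (6, 215, 119, 38)
Output shape: (6, 215, 119, 38)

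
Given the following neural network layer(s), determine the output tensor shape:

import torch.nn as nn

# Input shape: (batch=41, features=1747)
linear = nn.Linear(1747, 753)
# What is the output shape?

Input shape: (41, 1747)
Output shape: (41, 753)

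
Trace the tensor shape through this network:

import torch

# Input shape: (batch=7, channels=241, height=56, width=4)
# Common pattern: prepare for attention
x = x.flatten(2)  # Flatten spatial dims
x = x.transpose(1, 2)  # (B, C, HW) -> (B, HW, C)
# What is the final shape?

Input shape: (7, 241, 56, 4)
  -> after flatten(2): (7, 241, 224)
Output shape: (7, 224, 241)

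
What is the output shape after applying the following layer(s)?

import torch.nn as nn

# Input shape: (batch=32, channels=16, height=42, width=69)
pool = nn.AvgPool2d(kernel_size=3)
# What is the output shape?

Input shape: (32, 16, 42, 69)
Output shape: (32, 16, 14, 23)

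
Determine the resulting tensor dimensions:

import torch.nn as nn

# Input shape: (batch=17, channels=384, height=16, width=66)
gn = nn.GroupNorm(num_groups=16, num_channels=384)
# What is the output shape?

Input shape: (17, 384, 16, 66)
Output shape: (17, 384, 16, 66)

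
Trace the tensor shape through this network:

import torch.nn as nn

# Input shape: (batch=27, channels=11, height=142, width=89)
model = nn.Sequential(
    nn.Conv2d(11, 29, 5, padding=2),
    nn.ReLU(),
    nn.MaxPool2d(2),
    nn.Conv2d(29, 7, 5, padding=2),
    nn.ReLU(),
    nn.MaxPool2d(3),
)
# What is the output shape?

Input shape: (27, 11, 142, 89)
  -> after first Conv2d: (27, 29, 142, 89)
  -> after first MaxPool2d: (27, 29, 71, 44)
  -> after second Conv2d: (27, 7, 71, 44)
Output shape: (27, 7, 23, 14)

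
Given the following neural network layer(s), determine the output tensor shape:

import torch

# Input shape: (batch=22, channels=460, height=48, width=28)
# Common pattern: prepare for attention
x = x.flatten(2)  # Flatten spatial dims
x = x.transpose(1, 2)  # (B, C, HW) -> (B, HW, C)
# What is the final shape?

Input shape: (22, 460, 48, 28)
  -> after flatten(2): (22, 460, 1344)
Output shape: (22, 1344, 460)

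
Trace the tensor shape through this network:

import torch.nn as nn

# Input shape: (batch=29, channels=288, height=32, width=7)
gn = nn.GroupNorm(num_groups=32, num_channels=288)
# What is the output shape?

Input shape: (29, 288, 32, 7)
Output shape: (29, 288, 32, 7)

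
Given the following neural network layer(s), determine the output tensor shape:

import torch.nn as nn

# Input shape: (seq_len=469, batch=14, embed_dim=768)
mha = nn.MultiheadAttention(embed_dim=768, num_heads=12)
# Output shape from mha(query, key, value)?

Input shape: (469, 14, 768)
Output shape: (469, 14, 768)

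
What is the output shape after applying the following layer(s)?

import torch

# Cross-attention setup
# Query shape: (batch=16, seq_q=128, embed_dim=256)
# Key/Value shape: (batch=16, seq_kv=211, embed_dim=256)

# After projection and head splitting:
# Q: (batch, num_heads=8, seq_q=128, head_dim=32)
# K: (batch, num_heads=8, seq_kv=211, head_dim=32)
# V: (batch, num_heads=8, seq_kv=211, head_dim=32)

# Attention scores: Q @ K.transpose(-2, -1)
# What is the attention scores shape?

Input shape: (16, 128, 256)
Output shape: (16, 8, 128, 211)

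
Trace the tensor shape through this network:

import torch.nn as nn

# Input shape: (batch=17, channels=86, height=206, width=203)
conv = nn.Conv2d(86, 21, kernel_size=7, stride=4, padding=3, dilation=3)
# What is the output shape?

Input shape: (17, 86, 206, 203)
Output shape: (17, 21, 49, 48)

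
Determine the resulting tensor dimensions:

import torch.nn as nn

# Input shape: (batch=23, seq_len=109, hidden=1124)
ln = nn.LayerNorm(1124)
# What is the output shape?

Input shape: (23, 109, 1124)
Output shape: (23, 109, 1124)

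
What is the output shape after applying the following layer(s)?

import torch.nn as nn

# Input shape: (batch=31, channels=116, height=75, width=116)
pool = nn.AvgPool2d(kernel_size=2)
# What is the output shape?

Input shape: (31, 116, 75, 116)
Output shape: (31, 116, 37, 58)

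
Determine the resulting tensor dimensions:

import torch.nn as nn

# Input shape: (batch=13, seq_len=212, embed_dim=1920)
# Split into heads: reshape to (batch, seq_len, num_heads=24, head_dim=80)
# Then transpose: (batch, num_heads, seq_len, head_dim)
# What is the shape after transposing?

Input shape: (13, 212, 1920)
  -> after reshape: (13, 212, 24, 80)
Output shape: (13, 24, 212, 80)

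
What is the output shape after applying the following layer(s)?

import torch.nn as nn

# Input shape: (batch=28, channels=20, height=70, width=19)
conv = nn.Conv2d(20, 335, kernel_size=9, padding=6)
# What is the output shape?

Input shape: (28, 20, 70, 19)
Output shape: (28, 335, 74, 23)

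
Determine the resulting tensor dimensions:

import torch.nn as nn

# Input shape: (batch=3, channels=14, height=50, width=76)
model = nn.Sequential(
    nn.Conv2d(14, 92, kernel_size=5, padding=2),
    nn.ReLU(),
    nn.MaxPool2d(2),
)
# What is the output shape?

Input shape: (3, 14, 50, 76)
  -> after Conv2d: (3, 92, 50, 76)
  -> after ReLU: (3, 92, 50, 76)
Output shape: (3, 92, 25, 38)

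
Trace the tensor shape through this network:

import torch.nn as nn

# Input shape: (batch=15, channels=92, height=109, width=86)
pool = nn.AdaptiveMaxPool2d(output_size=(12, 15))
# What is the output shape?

Input shape: (15, 92, 109, 86)
Output shape: (15, 92, 12, 15)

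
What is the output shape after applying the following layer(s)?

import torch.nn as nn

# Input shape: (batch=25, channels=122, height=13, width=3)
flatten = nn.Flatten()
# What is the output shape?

Input shape: (25, 122, 13, 3)
Output shape: (25, 4758)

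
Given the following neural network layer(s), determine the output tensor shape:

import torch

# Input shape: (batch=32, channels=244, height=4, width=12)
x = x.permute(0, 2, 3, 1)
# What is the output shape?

Input shape: (32, 244, 4, 12)
Output shape: (32, 4, 12, 244)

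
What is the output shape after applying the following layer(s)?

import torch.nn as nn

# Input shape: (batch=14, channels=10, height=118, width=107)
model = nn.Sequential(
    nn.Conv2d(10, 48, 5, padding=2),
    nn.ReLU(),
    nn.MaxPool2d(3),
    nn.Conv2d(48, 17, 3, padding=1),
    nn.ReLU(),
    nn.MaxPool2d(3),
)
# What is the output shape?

Input shape: (14, 10, 118, 107)
  -> after first Conv2d: (14, 48, 118, 107)
  -> after first MaxPool2d: (14, 48, 39, 35)
  -> after second Conv2d: (14, 17, 39, 35)
Output shape: (14, 17, 13, 11)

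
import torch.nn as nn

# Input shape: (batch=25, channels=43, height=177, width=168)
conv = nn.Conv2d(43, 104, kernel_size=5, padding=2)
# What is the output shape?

Input shape: (25, 43, 177, 168)
Output shape: (25, 104, 177, 168)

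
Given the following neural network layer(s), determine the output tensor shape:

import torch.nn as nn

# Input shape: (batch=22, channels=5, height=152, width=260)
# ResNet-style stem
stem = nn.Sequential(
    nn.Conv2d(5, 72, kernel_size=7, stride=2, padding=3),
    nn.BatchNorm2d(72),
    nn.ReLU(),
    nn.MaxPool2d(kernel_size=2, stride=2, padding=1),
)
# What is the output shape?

Input shape: (22, 5, 152, 260)
  -> after Conv2d 7x7 stride=2: (22, 72, 76, 130)
Output shape: (22, 72, 39, 66)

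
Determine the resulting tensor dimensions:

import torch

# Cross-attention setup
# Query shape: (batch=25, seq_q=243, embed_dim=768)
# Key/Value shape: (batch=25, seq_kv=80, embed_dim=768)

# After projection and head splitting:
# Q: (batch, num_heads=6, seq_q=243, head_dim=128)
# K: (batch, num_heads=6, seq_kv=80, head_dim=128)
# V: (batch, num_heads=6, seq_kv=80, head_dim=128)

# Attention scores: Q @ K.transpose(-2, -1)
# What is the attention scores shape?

Input shape: (25, 243, 768)
Output shape: (25, 6, 243, 80)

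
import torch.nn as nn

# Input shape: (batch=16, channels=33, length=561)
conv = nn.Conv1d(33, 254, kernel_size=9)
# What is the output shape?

Input shape: (16, 33, 561)
Output shape: (16, 254, 553)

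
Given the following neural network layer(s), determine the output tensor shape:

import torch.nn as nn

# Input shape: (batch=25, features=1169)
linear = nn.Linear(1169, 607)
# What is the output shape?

Input shape: (25, 1169)
Output shape: (25, 607)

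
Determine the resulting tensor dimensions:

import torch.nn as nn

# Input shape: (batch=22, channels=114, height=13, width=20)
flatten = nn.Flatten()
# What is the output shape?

Input shape: (22, 114, 13, 20)
Output shape: (22, 29640)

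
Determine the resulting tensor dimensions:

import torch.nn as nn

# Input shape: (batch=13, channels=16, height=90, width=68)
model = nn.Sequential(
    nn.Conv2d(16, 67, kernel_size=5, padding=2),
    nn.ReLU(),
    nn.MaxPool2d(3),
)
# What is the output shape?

Input shape: (13, 16, 90, 68)
  -> after Conv2d: (13, 67, 90, 68)
  -> after ReLU: (13, 67, 90, 68)
Output shape: (13, 67, 30, 22)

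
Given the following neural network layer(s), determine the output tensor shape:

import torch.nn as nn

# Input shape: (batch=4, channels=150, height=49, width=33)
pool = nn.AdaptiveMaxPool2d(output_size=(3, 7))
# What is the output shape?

Input shape: (4, 150, 49, 33)
Output shape: (4, 150, 3, 7)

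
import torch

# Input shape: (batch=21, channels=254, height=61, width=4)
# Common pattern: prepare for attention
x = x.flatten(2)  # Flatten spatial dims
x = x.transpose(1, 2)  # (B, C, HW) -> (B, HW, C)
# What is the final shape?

Input shape: (21, 254, 61, 4)
  -> after flatten(2): (21, 254, 244)
Output shape: (21, 244, 254)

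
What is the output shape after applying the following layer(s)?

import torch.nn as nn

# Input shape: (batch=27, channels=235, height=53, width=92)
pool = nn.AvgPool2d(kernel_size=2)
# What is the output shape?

Input shape: (27, 235, 53, 92)
Output shape: (27, 235, 26, 46)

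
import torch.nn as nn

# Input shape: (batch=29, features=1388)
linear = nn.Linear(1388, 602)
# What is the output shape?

Input shape: (29, 1388)
Output shape: (29, 602)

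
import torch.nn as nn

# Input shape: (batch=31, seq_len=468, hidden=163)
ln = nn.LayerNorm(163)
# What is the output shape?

Input shape: (31, 468, 163)
Output shape: (31, 468, 163)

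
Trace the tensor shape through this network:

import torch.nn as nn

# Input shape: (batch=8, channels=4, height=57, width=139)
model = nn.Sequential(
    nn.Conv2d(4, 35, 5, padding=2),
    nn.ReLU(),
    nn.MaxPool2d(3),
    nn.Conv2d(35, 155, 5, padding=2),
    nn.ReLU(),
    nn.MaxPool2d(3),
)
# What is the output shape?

Input shape: (8, 4, 57, 139)
  -> after first Conv2d: (8, 35, 57, 139)
  -> after first MaxPool2d: (8, 35, 19, 46)
  -> after second Conv2d: (8, 155, 19, 46)
Output shape: (8, 155, 6, 15)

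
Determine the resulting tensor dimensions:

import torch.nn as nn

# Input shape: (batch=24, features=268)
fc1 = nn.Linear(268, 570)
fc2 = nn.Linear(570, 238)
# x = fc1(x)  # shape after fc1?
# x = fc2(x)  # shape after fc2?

Input shape: (24, 268)
  -> after fc1: (24, 570)
Output shape: (24, 238)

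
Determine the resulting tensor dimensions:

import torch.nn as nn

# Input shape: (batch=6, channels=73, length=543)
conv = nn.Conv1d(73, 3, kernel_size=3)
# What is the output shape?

Input shape: (6, 73, 543)
Output shape: (6, 3, 541)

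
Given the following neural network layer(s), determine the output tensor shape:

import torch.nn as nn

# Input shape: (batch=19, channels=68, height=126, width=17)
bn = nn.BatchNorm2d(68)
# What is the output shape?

Input shape: (19, 68, 126, 17)
Output shape: (19, 68, 126, 17)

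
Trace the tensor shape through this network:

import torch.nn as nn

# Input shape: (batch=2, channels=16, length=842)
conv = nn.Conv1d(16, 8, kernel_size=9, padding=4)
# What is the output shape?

Input shape: (2, 16, 842)
Output shape: (2, 8, 842)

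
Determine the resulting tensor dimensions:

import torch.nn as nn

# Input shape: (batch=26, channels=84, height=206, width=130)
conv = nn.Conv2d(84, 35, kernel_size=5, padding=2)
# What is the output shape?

Input shape: (26, 84, 206, 130)
Output shape: (26, 35, 206, 130)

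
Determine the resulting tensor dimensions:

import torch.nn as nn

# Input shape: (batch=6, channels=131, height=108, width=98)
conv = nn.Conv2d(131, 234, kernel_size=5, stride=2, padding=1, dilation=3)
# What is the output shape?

Input shape: (6, 131, 108, 98)
Output shape: (6, 234, 49, 44)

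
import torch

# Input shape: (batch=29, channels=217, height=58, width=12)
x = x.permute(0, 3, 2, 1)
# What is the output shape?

Input shape: (29, 217, 58, 12)
Output shape: (29, 12, 58, 217)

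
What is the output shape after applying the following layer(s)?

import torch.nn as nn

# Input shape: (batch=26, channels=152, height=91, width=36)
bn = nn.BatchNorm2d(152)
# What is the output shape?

Input shape: (26, 152, 91, 36)
Output shape: (26, 152, 91, 36)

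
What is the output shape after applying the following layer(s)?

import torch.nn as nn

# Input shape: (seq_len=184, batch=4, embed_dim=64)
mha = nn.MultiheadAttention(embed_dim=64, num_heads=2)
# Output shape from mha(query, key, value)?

Input shape: (184, 4, 64)
Output shape: (184, 4, 64)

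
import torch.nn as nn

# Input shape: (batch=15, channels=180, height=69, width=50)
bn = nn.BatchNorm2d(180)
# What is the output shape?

Input shape: (15, 180, 69, 50)
Output shape: (15, 180, 69, 50)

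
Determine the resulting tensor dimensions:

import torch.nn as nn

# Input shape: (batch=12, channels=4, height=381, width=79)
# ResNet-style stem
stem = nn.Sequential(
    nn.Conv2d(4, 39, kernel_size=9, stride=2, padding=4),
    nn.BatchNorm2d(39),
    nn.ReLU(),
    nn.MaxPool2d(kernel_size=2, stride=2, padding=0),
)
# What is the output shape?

Input shape: (12, 4, 381, 79)
  -> after Conv2d 9x9 stride=2: (12, 39, 191, 40)
Output shape: (12, 39, 95, 20)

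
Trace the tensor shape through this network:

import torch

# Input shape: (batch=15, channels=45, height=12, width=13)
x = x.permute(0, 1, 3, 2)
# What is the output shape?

Input shape: (15, 45, 12, 13)
Output shape: (15, 45, 13, 12)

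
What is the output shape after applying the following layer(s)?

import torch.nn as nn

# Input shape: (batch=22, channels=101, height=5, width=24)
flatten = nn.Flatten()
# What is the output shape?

Input shape: (22, 101, 5, 24)
Output shape: (22, 12120)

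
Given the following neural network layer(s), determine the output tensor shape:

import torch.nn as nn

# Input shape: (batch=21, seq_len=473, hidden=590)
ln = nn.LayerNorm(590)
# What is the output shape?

Input shape: (21, 473, 590)
Output shape: (21, 473, 590)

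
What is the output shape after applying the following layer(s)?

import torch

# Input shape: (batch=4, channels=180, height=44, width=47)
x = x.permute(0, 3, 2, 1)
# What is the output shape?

Input shape: (4, 180, 44, 47)
Output shape: (4, 47, 44, 180)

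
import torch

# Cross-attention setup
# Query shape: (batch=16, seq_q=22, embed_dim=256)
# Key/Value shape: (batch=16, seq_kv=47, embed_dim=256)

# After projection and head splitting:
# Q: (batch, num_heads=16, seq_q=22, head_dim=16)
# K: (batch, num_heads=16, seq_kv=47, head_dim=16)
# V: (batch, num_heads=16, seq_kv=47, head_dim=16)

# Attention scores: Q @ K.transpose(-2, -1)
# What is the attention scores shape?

Input shape: (16, 22, 256)
Output shape: (16, 16, 22, 47)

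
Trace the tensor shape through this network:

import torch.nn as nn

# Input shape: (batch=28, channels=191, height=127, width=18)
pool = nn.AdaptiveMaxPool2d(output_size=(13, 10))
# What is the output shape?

Input shape: (28, 191, 127, 18)
Output shape: (28, 191, 13, 10)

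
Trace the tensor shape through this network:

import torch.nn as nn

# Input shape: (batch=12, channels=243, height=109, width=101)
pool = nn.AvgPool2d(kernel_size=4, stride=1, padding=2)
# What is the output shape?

Input shape: (12, 243, 109, 101)
Output shape: (12, 243, 110, 102)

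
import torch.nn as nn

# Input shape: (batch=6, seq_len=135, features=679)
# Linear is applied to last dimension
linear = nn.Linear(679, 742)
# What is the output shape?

Input shape: (6, 135, 679)
Output shape: (6, 135, 742)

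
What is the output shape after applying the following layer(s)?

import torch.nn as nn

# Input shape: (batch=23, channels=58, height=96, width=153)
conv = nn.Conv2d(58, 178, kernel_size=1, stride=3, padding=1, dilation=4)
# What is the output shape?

Input shape: (23, 58, 96, 153)
Output shape: (23, 178, 33, 52)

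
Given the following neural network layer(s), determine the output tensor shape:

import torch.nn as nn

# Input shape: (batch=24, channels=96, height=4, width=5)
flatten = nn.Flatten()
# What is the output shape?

Input shape: (24, 96, 4, 5)
Output shape: (24, 1920)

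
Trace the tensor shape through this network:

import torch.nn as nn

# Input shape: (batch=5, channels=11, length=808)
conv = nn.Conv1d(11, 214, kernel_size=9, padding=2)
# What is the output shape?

Input shape: (5, 11, 808)
Output shape: (5, 214, 804)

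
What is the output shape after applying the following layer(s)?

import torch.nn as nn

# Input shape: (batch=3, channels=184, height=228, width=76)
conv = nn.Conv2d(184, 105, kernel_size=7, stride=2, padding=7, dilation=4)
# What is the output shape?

Input shape: (3, 184, 228, 76)
Output shape: (3, 105, 109, 33)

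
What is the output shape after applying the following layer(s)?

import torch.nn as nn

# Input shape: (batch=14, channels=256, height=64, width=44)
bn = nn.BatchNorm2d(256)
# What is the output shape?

Input shape: (14, 256, 64, 44)
Output shape: (14, 256, 64, 44)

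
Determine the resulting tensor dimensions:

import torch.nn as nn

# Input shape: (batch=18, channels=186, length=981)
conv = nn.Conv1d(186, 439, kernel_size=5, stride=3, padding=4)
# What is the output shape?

Input shape: (18, 186, 981)
Output shape: (18, 439, 329)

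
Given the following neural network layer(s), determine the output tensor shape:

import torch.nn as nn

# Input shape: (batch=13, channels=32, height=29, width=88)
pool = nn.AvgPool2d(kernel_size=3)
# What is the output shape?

Input shape: (13, 32, 29, 88)
Output shape: (13, 32, 9, 29)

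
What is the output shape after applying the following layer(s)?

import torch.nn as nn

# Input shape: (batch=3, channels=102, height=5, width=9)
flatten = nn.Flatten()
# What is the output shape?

Input shape: (3, 102, 5, 9)
Output shape: (3, 4590)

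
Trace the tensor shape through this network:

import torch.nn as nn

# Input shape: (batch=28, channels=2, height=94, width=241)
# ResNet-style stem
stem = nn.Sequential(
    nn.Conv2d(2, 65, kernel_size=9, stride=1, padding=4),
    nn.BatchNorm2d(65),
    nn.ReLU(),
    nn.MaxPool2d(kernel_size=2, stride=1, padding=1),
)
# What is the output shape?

Input shape: (28, 2, 94, 241)
  -> after Conv2d 9x9 stride=1: (28, 65, 94, 241)
Output shape: (28, 65, 95, 242)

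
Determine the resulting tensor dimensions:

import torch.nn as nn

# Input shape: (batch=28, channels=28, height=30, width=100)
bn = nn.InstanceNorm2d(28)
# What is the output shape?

Input shape: (28, 28, 30, 100)
Output shape: (28, 28, 30, 100)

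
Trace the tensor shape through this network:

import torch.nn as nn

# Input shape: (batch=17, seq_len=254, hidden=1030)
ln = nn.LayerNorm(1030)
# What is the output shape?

Input shape: (17, 254, 1030)
Output shape: (17, 254, 1030)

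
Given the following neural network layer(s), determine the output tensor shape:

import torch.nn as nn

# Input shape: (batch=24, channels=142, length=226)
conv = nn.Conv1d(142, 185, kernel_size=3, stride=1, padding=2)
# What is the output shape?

Input shape: (24, 142, 226)
Output shape: (24, 185, 228)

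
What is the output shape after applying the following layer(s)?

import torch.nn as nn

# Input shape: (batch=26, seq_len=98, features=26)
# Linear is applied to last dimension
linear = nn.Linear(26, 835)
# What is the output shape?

Input shape: (26, 98, 26)
Output shape: (26, 98, 835)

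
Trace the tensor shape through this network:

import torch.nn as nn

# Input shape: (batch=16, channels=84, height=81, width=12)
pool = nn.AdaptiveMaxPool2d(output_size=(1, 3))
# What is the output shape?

Input shape: (16, 84, 81, 12)
Output shape: (16, 84, 1, 3)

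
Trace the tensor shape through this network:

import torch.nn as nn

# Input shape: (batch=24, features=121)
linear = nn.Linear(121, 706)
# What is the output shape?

Input shape: (24, 121)
Output shape: (24, 706)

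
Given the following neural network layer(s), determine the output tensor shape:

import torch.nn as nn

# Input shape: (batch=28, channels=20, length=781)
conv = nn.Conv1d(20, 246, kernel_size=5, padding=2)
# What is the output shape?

Input shape: (28, 20, 781)
Output shape: (28, 246, 781)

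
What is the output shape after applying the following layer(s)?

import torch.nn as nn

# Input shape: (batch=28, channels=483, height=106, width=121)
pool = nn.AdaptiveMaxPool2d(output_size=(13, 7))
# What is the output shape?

Input shape: (28, 483, 106, 121)
Output shape: (28, 483, 13, 7)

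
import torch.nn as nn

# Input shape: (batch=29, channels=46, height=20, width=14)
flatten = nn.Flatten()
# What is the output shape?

Input shape: (29, 46, 20, 14)
Output shape: (29, 12880)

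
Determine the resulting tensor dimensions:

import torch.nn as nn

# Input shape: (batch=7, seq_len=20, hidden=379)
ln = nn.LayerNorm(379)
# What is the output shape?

Input shape: (7, 20, 379)
Output shape: (7, 20, 379)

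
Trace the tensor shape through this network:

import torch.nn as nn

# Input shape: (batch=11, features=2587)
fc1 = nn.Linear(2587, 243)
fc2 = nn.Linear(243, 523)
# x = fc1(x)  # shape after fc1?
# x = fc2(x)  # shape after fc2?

Input shape: (11, 2587)
  -> after fc1: (11, 243)
Output shape: (11, 523)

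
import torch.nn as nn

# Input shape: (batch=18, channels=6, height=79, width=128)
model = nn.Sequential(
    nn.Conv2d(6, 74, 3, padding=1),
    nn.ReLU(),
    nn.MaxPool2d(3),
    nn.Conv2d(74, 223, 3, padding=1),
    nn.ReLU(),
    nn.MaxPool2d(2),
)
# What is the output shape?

Input shape: (18, 6, 79, 128)
  -> after first Conv2d: (18, 74, 79, 128)
  -> after first MaxPool2d: (18, 74, 26, 42)
  -> after second Conv2d: (18, 223, 26, 42)
Output shape: (18, 223, 13, 21)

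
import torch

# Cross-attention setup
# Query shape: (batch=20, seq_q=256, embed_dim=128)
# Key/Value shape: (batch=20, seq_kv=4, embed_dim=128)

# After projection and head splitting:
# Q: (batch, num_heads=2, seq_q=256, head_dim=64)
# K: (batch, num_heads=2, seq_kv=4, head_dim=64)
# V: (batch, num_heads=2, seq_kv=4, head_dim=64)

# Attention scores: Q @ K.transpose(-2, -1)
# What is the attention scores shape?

Input shape: (20, 256, 128)
Output shape: (20, 2, 256, 4)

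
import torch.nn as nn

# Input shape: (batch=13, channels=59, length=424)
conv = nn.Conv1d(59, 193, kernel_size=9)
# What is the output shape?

Input shape: (13, 59, 424)
Output shape: (13, 193, 416)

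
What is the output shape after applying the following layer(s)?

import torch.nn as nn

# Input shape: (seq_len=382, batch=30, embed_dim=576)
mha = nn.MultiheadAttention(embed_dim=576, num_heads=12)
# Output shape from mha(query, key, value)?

Input shape: (382, 30, 576)
Output shape: (382, 30, 576)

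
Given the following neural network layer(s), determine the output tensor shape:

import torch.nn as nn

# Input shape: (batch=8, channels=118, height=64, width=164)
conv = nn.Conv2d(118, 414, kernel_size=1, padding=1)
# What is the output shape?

Input shape: (8, 118, 64, 164)
Output shape: (8, 414, 66, 166)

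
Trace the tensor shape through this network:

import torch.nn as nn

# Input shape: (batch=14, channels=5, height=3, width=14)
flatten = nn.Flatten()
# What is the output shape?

Input shape: (14, 5, 3, 14)
Output shape: (14, 210)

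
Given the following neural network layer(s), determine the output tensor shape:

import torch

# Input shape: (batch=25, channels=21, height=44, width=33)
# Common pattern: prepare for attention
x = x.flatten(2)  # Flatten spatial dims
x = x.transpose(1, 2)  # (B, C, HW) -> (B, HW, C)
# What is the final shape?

Input shape: (25, 21, 44, 33)
  -> after flatten(2): (25, 21, 1452)
Output shape: (25, 1452, 21)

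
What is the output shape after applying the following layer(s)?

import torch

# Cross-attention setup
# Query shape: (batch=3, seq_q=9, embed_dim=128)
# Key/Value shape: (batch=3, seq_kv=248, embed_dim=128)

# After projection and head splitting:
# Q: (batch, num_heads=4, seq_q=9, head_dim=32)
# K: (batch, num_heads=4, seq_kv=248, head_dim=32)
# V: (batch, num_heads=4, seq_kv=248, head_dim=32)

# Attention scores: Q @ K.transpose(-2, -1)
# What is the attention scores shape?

Input shape: (3, 9, 128)
Output shape: (3, 4, 9, 248)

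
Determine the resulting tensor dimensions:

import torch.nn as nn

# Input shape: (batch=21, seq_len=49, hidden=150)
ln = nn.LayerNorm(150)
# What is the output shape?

Input shape: (21, 49, 150)
Output shape: (21, 49, 150)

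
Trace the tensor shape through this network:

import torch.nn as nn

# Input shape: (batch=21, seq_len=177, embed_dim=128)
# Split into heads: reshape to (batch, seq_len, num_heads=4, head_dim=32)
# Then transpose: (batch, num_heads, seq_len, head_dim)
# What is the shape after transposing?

Input shape: (21, 177, 128)
  -> after reshape: (21, 177, 4, 32)
Output shape: (21, 4, 177, 32)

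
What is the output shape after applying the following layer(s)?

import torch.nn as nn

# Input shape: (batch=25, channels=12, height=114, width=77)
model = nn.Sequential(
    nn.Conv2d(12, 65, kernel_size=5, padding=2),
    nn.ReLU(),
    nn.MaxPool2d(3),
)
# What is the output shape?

Input shape: (25, 12, 114, 77)
  -> after Conv2d: (25, 65, 114, 77)
  -> after ReLU: (25, 65, 114, 77)
Output shape: (25, 65, 38, 25)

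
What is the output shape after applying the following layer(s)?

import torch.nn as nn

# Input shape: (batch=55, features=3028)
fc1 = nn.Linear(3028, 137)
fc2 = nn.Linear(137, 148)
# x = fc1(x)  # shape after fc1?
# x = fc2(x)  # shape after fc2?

Input shape: (55, 3028)
  -> after fc1: (55, 137)
Output shape: (55, 148)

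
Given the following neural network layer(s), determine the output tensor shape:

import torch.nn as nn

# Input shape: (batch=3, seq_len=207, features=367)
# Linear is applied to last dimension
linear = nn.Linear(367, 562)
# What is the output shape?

Input shape: (3, 207, 367)
Output shape: (3, 207, 562)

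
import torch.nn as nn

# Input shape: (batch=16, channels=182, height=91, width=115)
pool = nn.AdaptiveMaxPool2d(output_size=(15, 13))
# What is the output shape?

Input shape: (16, 182, 91, 115)
Output shape: (16, 182, 15, 13)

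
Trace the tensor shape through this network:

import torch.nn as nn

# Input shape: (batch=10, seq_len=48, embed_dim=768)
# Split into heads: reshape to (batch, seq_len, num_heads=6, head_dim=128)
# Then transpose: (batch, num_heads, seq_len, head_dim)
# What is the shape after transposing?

Input shape: (10, 48, 768)
  -> after reshape: (10, 48, 6, 128)
Output shape: (10, 6, 48, 128)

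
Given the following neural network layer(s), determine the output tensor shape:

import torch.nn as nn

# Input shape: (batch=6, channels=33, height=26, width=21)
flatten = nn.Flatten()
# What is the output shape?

Input shape: (6, 33, 26, 21)
Output shape: (6, 18018)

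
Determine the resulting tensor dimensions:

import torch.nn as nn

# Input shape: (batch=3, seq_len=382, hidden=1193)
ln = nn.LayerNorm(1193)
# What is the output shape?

Input shape: (3, 382, 1193)
Output shape: (3, 382, 1193)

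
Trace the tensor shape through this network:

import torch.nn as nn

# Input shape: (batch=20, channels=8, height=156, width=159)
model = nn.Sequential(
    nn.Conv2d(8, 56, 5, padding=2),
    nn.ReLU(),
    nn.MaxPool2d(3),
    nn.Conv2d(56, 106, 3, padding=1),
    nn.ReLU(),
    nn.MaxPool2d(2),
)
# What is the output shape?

Input shape: (20, 8, 156, 159)
  -> after first Conv2d: (20, 56, 156, 159)
  -> after first MaxPool2d: (20, 56, 52, 53)
  -> after second Conv2d: (20, 106, 52, 53)
Output shape: (20, 106, 26, 26)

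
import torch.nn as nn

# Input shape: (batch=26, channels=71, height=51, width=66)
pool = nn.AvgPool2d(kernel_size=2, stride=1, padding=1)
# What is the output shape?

Input shape: (26, 71, 51, 66)
Output shape: (26, 71, 52, 67)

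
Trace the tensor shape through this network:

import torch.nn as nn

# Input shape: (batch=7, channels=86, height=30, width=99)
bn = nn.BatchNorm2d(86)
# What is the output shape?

Input shape: (7, 86, 30, 99)
Output shape: (7, 86, 30, 99)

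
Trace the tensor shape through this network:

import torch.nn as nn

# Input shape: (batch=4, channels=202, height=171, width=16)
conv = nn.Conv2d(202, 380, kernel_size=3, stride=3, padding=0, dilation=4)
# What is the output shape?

Input shape: (4, 202, 171, 16)
Output shape: (4, 380, 55, 3)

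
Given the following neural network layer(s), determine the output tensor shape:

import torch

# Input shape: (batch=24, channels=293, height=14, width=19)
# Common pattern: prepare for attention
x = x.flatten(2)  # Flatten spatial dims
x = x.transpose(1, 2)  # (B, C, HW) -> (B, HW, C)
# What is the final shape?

Input shape: (24, 293, 14, 19)
  -> after flatten(2): (24, 293, 266)
Output shape: (24, 266, 293)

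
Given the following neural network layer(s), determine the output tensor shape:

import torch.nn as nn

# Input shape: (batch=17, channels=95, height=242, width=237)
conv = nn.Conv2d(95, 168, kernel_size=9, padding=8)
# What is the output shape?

Input shape: (17, 95, 242, 237)
Output shape: (17, 168, 250, 245)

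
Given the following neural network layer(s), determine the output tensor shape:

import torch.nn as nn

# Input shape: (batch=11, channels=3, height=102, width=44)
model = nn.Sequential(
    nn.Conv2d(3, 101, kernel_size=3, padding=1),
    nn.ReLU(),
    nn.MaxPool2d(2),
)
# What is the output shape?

Input shape: (11, 3, 102, 44)
  -> after Conv2d: (11, 101, 102, 44)
  -> after ReLU: (11, 101, 102, 44)
Output shape: (11, 101, 51, 22)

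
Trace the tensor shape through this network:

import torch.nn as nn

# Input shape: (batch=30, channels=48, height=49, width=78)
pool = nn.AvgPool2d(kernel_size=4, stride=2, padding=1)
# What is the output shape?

Input shape: (30, 48, 49, 78)
Output shape: (30, 48, 24, 39)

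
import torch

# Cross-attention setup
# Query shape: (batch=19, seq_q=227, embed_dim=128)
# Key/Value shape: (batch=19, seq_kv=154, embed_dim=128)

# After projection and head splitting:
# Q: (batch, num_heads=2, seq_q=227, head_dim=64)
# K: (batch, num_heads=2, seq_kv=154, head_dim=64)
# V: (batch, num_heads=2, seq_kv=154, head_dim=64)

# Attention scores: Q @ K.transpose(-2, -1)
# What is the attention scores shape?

Input shape: (19, 227, 128)
Output shape: (19, 2, 227, 154)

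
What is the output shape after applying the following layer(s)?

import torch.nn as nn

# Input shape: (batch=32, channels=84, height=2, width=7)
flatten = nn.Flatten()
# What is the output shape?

Input shape: (32, 84, 2, 7)
Output shape: (32, 1176)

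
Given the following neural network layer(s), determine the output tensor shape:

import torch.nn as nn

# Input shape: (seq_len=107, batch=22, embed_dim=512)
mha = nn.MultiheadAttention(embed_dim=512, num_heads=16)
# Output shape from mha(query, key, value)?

Input shape: (107, 22, 512)
Output shape: (107, 22, 512)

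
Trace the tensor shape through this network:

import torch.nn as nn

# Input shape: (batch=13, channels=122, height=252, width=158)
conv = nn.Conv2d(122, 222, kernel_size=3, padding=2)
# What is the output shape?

Input shape: (13, 122, 252, 158)
Output shape: (13, 222, 254, 160)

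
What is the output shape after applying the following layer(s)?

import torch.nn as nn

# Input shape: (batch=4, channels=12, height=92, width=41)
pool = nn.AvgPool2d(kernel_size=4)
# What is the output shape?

Input shape: (4, 12, 92, 41)
Output shape: (4, 12, 23, 10)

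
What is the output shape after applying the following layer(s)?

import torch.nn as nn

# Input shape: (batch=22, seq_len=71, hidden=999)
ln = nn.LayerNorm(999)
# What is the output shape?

Input shape: (22, 71, 999)
Output shape: (22, 71, 999)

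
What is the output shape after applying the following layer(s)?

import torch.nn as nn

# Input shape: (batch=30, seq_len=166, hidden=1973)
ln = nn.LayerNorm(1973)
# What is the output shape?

Input shape: (30, 166, 1973)
Output shape: (30, 166, 1973)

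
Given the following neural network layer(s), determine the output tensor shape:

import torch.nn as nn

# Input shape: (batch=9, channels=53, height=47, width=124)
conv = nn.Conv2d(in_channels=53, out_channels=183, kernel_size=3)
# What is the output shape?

Input shape: (9, 53, 47, 124)
Output shape: (9, 183, 45, 122)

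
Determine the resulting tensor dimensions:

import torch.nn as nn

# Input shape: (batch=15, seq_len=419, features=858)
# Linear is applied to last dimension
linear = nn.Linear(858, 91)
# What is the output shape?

Input shape: (15, 419, 858)
Output shape: (15, 419, 91)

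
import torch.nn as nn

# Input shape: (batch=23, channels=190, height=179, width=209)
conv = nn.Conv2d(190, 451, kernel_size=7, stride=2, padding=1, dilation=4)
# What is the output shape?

Input shape: (23, 190, 179, 209)
Output shape: (23, 451, 79, 94)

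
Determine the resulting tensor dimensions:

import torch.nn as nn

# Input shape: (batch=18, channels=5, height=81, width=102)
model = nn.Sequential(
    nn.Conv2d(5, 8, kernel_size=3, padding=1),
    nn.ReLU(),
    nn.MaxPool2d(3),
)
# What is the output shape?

Input shape: (18, 5, 81, 102)
  -> after Conv2d: (18, 8, 81, 102)
  -> after ReLU: (18, 8, 81, 102)
Output shape: (18, 8, 27, 34)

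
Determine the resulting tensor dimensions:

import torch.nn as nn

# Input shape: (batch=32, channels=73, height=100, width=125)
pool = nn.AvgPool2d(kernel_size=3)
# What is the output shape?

Input shape: (32, 73, 100, 125)
Output shape: (32, 73, 33, 41)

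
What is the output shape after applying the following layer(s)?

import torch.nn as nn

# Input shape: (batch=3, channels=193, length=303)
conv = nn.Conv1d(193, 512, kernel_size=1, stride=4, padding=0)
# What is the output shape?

Input shape: (3, 193, 303)
Output shape: (3, 512, 76)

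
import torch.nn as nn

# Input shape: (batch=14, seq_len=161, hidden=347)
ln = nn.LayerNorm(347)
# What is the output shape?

Input shape: (14, 161, 347)
Output shape: (14, 161, 347)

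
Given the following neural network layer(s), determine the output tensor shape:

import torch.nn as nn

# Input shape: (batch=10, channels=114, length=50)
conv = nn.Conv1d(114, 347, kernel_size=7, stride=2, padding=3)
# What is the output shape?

Input shape: (10, 114, 50)
Output shape: (10, 347, 25)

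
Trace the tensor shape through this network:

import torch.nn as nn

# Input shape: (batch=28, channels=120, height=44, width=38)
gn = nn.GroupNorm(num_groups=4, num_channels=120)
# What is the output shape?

Input shape: (28, 120, 44, 38)
Output shape: (28, 120, 44, 38)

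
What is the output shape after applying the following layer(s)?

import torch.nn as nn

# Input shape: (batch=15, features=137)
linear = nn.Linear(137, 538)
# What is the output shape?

Input shape: (15, 137)
Output shape: (15, 538)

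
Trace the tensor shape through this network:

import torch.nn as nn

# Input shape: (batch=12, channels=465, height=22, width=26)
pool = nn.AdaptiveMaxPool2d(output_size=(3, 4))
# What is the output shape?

Input shape: (12, 465, 22, 26)
Output shape: (12, 465, 3, 4)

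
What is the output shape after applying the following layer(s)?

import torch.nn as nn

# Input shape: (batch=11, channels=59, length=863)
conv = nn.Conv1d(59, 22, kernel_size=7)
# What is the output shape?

Input shape: (11, 59, 863)
Output shape: (11, 22, 857)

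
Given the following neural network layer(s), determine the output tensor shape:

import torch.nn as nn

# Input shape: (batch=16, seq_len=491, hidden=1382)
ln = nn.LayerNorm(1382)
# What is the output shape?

Input shape: (16, 491, 1382)
Output shape: (16, 491, 1382)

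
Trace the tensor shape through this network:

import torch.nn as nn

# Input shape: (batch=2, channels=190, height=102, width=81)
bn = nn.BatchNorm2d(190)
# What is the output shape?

Input shape: (2, 190, 102, 81)
Output shape: (2, 190, 102, 81)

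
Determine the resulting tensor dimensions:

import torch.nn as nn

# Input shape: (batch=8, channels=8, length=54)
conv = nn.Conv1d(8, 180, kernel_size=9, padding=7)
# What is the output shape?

Input shape: (8, 8, 54)
Output shape: (8, 180, 60)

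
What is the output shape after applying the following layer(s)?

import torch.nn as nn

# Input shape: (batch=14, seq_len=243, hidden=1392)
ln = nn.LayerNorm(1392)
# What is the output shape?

Input shape: (14, 243, 1392)
Output shape: (14, 243, 1392)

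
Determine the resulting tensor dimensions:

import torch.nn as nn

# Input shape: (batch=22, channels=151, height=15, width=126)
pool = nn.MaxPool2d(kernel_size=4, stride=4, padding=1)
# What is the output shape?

Input shape: (22, 151, 15, 126)
Output shape: (22, 151, 4, 32)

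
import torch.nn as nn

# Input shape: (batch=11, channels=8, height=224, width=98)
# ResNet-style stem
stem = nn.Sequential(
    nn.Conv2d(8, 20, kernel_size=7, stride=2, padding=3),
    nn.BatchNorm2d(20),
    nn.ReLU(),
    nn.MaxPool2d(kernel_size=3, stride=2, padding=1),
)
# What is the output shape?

Input shape: (11, 8, 224, 98)
  -> after Conv2d 7x7 stride=2: (11, 20, 112, 49)
Output shape: (11, 20, 56, 25)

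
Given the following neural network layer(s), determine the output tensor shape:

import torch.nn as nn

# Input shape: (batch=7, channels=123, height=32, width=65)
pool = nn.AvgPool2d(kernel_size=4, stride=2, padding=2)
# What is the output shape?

Input shape: (7, 123, 32, 65)
Output shape: (7, 123, 17, 33)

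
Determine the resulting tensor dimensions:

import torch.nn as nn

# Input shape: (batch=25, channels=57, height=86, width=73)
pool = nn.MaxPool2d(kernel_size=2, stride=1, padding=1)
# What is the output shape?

Input shape: (25, 57, 86, 73)
Output shape: (25, 57, 87, 74)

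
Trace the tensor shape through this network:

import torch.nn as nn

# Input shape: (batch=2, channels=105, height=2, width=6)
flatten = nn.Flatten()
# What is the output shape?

Input shape: (2, 105, 2, 6)
Output shape: (2, 1260)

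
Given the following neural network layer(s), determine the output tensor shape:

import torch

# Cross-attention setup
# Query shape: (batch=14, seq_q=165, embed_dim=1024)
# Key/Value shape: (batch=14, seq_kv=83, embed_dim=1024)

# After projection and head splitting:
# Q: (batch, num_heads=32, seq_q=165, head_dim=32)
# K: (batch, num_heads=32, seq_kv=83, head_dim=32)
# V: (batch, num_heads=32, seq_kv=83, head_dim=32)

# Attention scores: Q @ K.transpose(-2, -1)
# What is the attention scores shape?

Input shape: (14, 165, 1024)
Output shape: (14, 32, 165, 83)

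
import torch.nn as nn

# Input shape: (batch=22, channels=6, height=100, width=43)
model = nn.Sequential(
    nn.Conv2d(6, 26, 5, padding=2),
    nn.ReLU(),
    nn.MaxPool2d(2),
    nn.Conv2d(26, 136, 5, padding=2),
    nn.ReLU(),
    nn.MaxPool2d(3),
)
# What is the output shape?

Input shape: (22, 6, 100, 43)
  -> after first Conv2d: (22, 26, 100, 43)
  -> after first MaxPool2d: (22, 26, 50, 21)
  -> after second Conv2d: (22, 136, 50, 21)
Output shape: (22, 136, 16, 7)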